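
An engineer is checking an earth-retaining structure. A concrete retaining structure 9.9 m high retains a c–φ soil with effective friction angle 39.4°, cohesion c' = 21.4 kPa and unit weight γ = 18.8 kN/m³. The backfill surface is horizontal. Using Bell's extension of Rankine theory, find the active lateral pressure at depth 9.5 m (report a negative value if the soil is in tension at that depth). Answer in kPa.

19.7 kPa

K_a = (1 − sin φ)/(1 + sin φ) = 0.2234.
σ_a = K_a γ z − 2c√K_a = 0.2234×18.8×9.5 − 2×21.4×0.4727 = 19.68 kPa.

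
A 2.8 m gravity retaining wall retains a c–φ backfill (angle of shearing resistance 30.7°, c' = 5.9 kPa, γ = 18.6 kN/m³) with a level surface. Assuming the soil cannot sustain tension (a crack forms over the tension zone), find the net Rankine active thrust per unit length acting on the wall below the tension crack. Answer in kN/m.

K_a = 0.3240; √K_a = 0.5692.
Tension-crack depth z_c = 2c/(γ√K_a) = 2×5.9/(18.6×0.5692) = 1.114 m.
σ_a at base = K_a γ H − 2c√K_a = 0.3240×18.6×2.8 − 2×5.9×0.5692 = 10.16 kPa.
P_a = ½ × 10.16 × (H − z_c) = 0.5×10.16×1.686 = 8.561 kN/m.

8.56 kN/m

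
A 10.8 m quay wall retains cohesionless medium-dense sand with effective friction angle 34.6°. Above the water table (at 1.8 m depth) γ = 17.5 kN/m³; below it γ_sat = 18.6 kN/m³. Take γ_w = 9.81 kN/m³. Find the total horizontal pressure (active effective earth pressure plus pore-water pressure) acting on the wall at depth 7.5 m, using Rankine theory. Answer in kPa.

K_a = (1 − sin φ)/(1 + sin φ) = 0.2756.
γ' = 18.6 − 9.81 = 8.790 kN/m³.
Effective vertical stress at 7.5 m: σ'_v = 17.5×1.8 + 8.790×5.70 = 81.60 kPa.
σ'_h = K_a σ'_v = 0.2756 × 81.60 = 22.49 kPa; u = γ_w × 5.70 = 55.92 kPa.
Total σ_h = 22.49 + 55.92 = 78.41 kPa.

78.4 kPa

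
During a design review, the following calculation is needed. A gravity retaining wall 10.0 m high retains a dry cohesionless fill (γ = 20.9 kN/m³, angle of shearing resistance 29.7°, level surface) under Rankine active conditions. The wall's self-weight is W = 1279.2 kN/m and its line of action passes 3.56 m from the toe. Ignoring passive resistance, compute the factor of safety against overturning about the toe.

3.87

K_a = tan²(45° − 29.7°/2) = 0.3374.
P_a = ½K_aγH² = 0.5×0.3374×20.9×10.0² = 352.6 kN/m, acting at H/3 = 3.333 m above the base.
Overturning moment M_o = P_a × H/3 = 352.6 × 3.333 = 1175.
Resisting moment M_r = W × 3.56 = 1279.2 × 3.56 = 4554.
FS_overturning = M_r/M_o = 4554/1175 = 3.875.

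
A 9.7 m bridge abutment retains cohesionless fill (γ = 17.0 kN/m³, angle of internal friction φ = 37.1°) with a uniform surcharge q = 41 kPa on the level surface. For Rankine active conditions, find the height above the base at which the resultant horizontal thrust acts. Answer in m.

3.77 m

K_a = 0.2475.
Triangular part P₁ = ½K_aγH² = 197.9 at H/3 = 3.233 m; rectangular part P₂ = K_a q H = 98.43 at H/2 = 4.850 m.
ȳ = (P₁·3.233 + P₂·4.850)/(P₁+P₂) = 3.770 m.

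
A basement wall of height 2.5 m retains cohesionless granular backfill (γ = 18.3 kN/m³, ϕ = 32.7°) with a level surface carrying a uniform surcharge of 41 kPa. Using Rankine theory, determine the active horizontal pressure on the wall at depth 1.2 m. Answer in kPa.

K_a = (1 − sin φ)/(1 + sin φ) = 0.2985.
σ_v = γz + q = 18.3 × 1.2 + 41 = 62.96 kPa.
σ_h = K_a σ_v = 0.2985 × 62.96 = 18.79 kPa.

18.8 kPa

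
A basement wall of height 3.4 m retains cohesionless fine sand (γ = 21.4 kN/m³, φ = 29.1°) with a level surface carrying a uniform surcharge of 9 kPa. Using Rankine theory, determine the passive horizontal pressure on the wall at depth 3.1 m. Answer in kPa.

K_p = (1 + sin φ)/(1 − sin φ) = 2.894.
σ_v = γz + q = 21.4 × 3.1 + 9 = 75.34 kPa.
σ_h = K_p σ_v = 2.894 × 75.34 = 218.0 kPa.

218 kPa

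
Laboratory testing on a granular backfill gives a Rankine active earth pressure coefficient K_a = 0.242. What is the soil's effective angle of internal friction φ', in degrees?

K_a = tan²(45° − φ/2) ⇒ 45° − φ/2 = arctan(√0.242) = 26.19°.
φ = 2(45° − 26.19°) = 37.61°.

37.6°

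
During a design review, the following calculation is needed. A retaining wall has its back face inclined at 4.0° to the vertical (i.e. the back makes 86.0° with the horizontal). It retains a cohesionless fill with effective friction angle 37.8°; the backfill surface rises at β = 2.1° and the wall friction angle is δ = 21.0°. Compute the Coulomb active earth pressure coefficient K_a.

K_a = sin²(α+φ) / [sin²α · sin(α−δ) · (1 + √{sin(φ+δ)sin(φ−β) / (sin(α−δ)sin(α+β))})²].
With α = 86.0°, φ = 37.8°, δ = 21.0°, β = 2.1°: K_a = 0.2522.

0.252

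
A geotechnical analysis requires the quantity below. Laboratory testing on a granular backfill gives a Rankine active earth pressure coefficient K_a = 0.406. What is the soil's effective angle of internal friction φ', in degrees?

25.0°

K_a = tan²(45° − φ/2) ⇒ 45° − φ/2 = arctan(√0.406) = 32.50°.
φ = 2(45° − 32.50°) = 24.99°.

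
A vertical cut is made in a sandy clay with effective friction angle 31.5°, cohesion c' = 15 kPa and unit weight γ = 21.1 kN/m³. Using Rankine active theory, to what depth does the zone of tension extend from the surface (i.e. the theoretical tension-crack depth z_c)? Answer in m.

2.54 m

K_a = tan²(45° − 31.5°/2) = 0.3136; √K_a = 0.5600.
The active pressure is zero where K_a γ z = 2c√K_a, so z_c = 2c/(γ√K_a) = 2×15/(21.1×0.5600) = 2.539 m.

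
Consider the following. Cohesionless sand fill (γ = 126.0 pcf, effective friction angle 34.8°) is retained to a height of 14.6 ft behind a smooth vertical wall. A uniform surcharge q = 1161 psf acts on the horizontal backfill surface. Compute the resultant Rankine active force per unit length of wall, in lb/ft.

8300 lb/ft

K_a = tan²(45° − φ/2) = 0.2733.
Soil triangle: ½ K_a γ H² = 0.5×0.2733×126.0×14.6² = 3670 lb/ft.
Surcharge rectangle: K_a q H = 0.2733×1161×14.6 = 4633 lb/ft.
Total = 3670 + 4633 = 8303 lb/ft.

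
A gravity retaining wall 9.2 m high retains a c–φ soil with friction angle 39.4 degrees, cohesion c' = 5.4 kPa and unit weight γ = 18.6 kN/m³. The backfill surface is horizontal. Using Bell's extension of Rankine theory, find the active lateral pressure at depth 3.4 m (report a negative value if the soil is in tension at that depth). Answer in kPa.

9.03 kPa

K_a = (1 − sin φ)/(1 + sin φ) = 0.2234.
σ_a = K_a γ z − 2c√K_a = 0.2234×18.6×3.4 − 2×5.4×0.4727 = 9.025 kPa.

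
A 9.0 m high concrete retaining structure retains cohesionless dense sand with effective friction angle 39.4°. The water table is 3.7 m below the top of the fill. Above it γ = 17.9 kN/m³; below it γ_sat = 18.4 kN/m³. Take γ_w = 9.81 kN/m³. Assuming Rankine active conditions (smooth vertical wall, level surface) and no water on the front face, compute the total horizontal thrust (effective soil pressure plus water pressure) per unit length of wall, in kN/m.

K_a = tan²(45° − φ/2) = 0.2234.
γ' = 18.4 − 9.81 = 8.590 kN/m³. Depth below WT = 5.3 m.
σ'_h at WT = K_a γ d_w = 14.80 kPa; at base = 14.80 + K_a γ' × 5.3 = 24.97 kPa.
P₁ (0–3.7 m) = ½×14.80×3.7 = 27.38. P₂ (3.7–9.0 m) = ½(14.80+24.97)×5.3 = 105.4.
P_w = ½ γ_w h₂² = 0.5×9.81×5.3² = 137.8. Total = 27.38+105.4+137.8 = 270.5 kN/m.

271 kN/m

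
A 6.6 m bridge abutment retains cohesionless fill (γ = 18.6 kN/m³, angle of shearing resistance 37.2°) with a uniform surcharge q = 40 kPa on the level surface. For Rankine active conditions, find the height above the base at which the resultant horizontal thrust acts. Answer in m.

K_a = 0.2464.
Triangular part P₁ = ½K_aγH² = 99.83 at H/3 = 2.200 m; rectangular part P₂ = K_a q H = 65.05 at H/2 = 3.300 m.
ȳ = (P₁·2.200 + P₂·3.300)/(P₁+P₂) = 2.634 m.

2.63 m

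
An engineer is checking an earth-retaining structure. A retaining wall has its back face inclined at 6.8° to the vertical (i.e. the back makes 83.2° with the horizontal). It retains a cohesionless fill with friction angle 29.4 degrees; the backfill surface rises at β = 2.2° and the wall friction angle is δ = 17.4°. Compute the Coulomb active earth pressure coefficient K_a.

K_a = sin²(α+φ) / [sin²α · sin(α−δ) · (1 + √{sin(φ+δ)sin(φ−β) / (sin(α−δ)sin(α+β))})²].
With α = 83.2°, φ = 29.4°, δ = 17.4°, β = 2.2°: K_a = 0.3677.

0.368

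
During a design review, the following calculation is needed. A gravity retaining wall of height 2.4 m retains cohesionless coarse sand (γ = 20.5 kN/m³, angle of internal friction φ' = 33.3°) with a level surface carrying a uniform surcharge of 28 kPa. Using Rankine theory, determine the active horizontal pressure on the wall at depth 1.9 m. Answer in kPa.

19.5 kPa

K_a = (1 − sin φ)/(1 + sin φ) = 0.2911.
σ_v = γz + q = 20.5 × 1.9 + 28 = 66.95 kPa.
σ_h = K_a σ_v = 0.2911 × 66.95 = 19.49 kPa.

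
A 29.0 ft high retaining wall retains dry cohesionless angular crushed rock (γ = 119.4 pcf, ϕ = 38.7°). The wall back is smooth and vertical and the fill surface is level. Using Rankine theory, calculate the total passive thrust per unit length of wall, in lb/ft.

218000 lb/ft

K_p = tan²(45° + φ/2) = 4.337.
P_p = ½ K_p γ H² = 0.5 × 4.337 × 119.4 × 29.0² = 217700 lb/ft.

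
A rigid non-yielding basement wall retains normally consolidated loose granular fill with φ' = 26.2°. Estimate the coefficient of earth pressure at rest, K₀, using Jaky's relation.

0.558

K₀ = 1 − sin φ' = 1 − sin 26.2° = 0.5585.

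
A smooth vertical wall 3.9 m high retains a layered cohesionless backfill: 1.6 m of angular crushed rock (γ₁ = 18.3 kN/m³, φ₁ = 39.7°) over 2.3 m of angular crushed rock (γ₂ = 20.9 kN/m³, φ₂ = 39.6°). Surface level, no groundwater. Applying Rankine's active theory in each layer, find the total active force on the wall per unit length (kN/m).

K_a1 = tan²(45°−39.7°/2) = 0.2204; K_a2 = tan²(45°−39.6°/2) = 0.2214.
Layer 1: σ at base = K_a1 γ₁ h₁ = 6.454 kPa; P₁ = ½×6.454×1.6 = 5.163.
Layer 2: σ_v at top = γ₁h₁ = 29.28; σ_h top = K_a2×29.28 = 6.483; σ_h base = K_a2×(29.28+20.9×2.3) = 17.13.
P₂ = ½(6.483+17.13)×2.3 = 27.15. Total P_a = 5.163+27.15 = 32.32 kN/m.

32.3 kN/m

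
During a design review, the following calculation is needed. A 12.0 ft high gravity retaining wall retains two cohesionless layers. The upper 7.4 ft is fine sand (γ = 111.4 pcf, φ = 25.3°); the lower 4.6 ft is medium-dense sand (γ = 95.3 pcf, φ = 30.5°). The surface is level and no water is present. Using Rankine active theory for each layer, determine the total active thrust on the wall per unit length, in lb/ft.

K_a1 = tan²(45°−25.3°/2) = 0.4012; K_a2 = tan²(45°−30.5°/2) = 0.3267.
Layer 1: σ at base = K_a1 γ₁ h₁ = 330.7 psf; P₁ = ½×330.7×7.4 = 1224.
Layer 2: σ_v at top = γ₁h₁ = 824.4; σ_h top = K_a2×824.4 = 269.3; σ_h base = K_a2×(824.4+95.3×4.6) = 412.5.
P₂ = ½(269.3+412.5)×4.6 = 1568. Total P_a = 1224+1568 = 2792 lb/ft.

2790 lb/ft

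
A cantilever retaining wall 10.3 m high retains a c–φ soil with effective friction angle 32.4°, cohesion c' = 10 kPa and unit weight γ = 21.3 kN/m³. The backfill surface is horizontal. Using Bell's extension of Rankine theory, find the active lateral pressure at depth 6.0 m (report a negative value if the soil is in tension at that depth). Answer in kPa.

K_a = (1 − sin φ)/(1 + sin φ) = 0.3022.
σ_a = K_a γ z − 2c√K_a = 0.3022×21.3×6.0 − 2×10×0.5498 = 27.63 kPa.

27.6 kPa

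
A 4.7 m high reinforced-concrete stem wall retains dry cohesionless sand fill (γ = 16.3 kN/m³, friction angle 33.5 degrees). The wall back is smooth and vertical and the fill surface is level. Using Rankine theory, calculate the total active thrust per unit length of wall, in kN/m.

K_a = tan²(45° − φ/2) = 0.2887.
P_a = ½ K_a γ H² = 0.5 × 0.2887 × 16.3 × 4.7² = 51.98 kN/m.

52.0 kN/m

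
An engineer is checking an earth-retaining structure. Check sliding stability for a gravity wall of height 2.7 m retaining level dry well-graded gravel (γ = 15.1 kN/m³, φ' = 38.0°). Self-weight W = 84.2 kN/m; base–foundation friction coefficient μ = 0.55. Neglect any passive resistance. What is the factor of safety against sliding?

K_a = tan²(45° − 38.0°/2) = 0.2379.
P_a = ½K_aγH² = 0.5×0.2379×15.1×2.7² = 13.09 kN/m, acting at H/3 = 0.9000 m above the base.
FS_sliding = μW / P_a = 0.55×84.2 / 13.09 = 3.537.

3.54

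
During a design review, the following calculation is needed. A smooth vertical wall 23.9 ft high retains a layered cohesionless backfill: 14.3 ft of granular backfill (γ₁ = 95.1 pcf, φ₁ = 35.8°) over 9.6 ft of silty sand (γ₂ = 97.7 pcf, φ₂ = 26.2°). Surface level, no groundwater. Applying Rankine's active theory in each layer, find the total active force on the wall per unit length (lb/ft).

9350 lb/ft

K_a1 = tan²(45°−35.8°/2) = 0.2619; K_a2 = tan²(45°−26.2°/2) = 0.3874.
Layer 1: σ at base = K_a1 γ₁ h₁ = 356.1 psf; P₁ = ½×356.1×14.3 = 2546.
Layer 2: σ_v at top = γ₁h₁ = 1360; σ_h top = K_a2×1360 = 526.9; σ_h base = K_a2×(1360+97.7×9.6) = 890.3.
P₂ = ½(526.9+890.3)×9.6 = 6802. Total P_a = 2546+6802 = 9349 lb/ft.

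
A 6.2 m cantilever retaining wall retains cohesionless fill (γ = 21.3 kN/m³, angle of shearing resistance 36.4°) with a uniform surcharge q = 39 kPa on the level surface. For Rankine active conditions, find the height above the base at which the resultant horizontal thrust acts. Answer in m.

2.45 m

K_a = 0.2552.
Triangular part P₁ = ½K_aγH² = 104.5 at H/3 = 2.067 m; rectangular part P₂ = K_a q H = 61.70 at H/2 = 3.100 m.
ȳ = (P₁·2.067 + P₂·3.100)/(P₁+P₂) = 2.450 m.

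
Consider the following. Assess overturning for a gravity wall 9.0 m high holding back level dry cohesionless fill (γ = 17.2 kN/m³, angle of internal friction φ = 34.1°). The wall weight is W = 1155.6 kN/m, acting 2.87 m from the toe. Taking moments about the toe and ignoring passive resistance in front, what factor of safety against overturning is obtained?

5.64

K_a = tan²(45° − 34.1°/2) = 0.2815.
P_a = ½K_aγH² = 0.5×0.2815×17.2×9.0² = 196.1 kN/m, acting at H/3 = 3.000 m above the base.
Overturning moment M_o = P_a × H/3 = 196.1 × 3.000 = 588.3.
Resisting moment M_r = W × 2.87 = 1155.6 × 2.87 = 3317.
FS_overturning = M_r/M_o = 3317/588.3 = 5.637.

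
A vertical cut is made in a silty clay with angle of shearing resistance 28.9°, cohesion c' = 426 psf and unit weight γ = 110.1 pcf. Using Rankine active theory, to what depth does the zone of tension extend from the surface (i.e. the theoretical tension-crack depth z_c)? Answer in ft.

K_a = tan²(45° − 28.9°/2) = 0.3484; √K_a = 0.5902.
The active pressure is zero where K_a γ z = 2c√K_a, so z_c = 2c/(γ√K_a) = 2×426/(110.1×0.5902) = 13.11 ft.

13.1 ft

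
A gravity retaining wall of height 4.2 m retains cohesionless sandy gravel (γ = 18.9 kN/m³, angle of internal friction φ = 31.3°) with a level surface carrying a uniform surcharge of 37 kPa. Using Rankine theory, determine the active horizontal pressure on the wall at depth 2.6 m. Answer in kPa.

K_a = (1 − sin φ)/(1 + sin φ) = 0.3162.
σ_v = γz + q = 18.9 × 2.6 + 37 = 86.14 kPa.
σ_h = K_a σ_v = 0.3162 × 86.14 = 27.24 kPa.

27.2 kPa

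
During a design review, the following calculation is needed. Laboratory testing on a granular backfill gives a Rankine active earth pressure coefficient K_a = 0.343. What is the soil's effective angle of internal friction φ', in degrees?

29.3°

K_a = tan²(45° − φ/2) ⇒ 45° − φ/2 = arctan(√0.343) = 30.36°.
φ = 2(45° − 30.36°) = 29.29°.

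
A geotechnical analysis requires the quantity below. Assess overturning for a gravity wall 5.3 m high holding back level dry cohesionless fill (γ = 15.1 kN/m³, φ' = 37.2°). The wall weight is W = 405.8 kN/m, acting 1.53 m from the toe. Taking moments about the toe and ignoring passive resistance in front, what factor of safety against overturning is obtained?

K_a = tan²(45° − 37.2°/2) = 0.2464.
P_a = ½K_aγH² = 0.5×0.2464×15.1×5.3² = 52.26 kN/m, acting at H/3 = 1.767 m above the base.
Overturning moment M_o = P_a × H/3 = 52.26 × 1.767 = 92.33.
Resisting moment M_r = W × 1.53 = 405.8 × 1.53 = 620.9.
FS_overturning = M_r/M_o = 620.9/92.33 = 6.725.

6.72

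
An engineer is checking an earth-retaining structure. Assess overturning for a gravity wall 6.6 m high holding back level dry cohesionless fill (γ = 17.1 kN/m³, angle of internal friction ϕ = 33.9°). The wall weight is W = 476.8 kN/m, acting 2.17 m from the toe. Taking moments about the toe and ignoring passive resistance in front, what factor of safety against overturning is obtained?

K_a = tan²(45° − 33.9°/2) = 0.2839.
P_a = ½K_aγH² = 0.5×0.2839×17.1×6.6² = 105.7 kN/m, acting at H/3 = 2.200 m above the base.
Overturning moment M_o = P_a × H/3 = 105.7 × 2.200 = 232.6.
Resisting moment M_r = W × 2.17 = 476.8 × 2.17 = 1035.
FS_overturning = M_r/M_o = 1035/232.6 = 4.448.

4.45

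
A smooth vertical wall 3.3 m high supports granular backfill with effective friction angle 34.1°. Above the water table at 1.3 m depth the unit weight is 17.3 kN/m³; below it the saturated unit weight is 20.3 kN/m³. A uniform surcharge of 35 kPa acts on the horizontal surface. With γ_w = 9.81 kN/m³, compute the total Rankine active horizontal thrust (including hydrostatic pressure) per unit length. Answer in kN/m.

74.8 kN/m

K_a = tan²(45° − φ/2) = 0.2815.
γ' = 20.3 − 9.81 = 10.49 kN/m³. h₂ = H − d_w = 2.0 m.
σ'_h: at surface K_a·q = 9.853; at WT K_a(q+γd_w) = 16.18; at base K_a(q+γd_w+γ'h₂) = 22.09 kPa.
P₁ = ½(9.853+16.18)×1.3 = 16.92; P₂ = ½(16.18+22.09)×2.0 = 38.28; P_w = ½γ_w h₂² = 19.62.
Total = 16.92+38.28+19.62 = 74.82 kN/m.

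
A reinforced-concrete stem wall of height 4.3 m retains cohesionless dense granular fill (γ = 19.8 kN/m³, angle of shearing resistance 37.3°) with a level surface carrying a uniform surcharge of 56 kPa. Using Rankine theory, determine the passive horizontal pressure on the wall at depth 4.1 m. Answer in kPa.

K_p = (1 + sin φ)/(1 − sin φ) = 4.076.
σ_v = γz + q = 19.8 × 4.1 + 56 = 137.2 kPa.
σ_h = K_p σ_v = 4.076 × 137.2 = 559.1 kPa.

559 kPa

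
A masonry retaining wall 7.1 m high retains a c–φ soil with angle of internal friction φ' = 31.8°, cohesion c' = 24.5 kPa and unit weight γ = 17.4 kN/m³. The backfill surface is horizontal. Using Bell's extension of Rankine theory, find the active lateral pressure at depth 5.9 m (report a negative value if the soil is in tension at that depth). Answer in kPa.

4.53 kPa

K_a = (1 − sin φ)/(1 + sin φ) = 0.3098.
σ_a = K_a γ z − 2c√K_a = 0.3098×17.4×5.9 − 2×24.5×0.5566 = 4.531 kPa.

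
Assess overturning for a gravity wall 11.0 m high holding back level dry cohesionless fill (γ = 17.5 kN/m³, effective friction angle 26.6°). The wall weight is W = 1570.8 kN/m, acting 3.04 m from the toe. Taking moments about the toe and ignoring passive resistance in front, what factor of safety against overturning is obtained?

3.22

K_a = tan²(45° − 26.6°/2) = 0.3814.
P_a = ½K_aγH² = 0.5×0.3814×17.5×11.0² = 403.9 kN/m, acting at H/3 = 3.667 m above the base.
Overturning moment M_o = P_a × H/3 = 403.9 × 3.667 = 1481.
Resisting moment M_r = W × 3.04 = 1570.8 × 3.04 = 4775.
FS_overturning = M_r/M_o = 4775/1481 = 3.225.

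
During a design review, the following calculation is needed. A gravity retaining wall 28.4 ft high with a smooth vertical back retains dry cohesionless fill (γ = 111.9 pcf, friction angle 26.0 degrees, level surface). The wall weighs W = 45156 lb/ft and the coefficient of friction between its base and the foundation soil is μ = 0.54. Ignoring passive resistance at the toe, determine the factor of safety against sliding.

K_a = tan²(45° − 26.0°/2) = 0.3905.
P_a = ½K_aγH² = 0.5×0.3905×111.9×28.4² = 17620 lb/ft, acting at H/3 = 9.467 ft above the base.
FS_sliding = μW / P_a = 0.54×45156 / 17620 = 1.384.

1.38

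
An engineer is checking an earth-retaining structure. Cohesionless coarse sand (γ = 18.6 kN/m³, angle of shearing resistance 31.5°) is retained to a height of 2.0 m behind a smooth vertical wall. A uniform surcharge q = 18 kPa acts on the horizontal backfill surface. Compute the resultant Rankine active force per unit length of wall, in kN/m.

K_a = tan²(45° − φ/2) = 0.3136.
Soil triangle: ½ K_a γ H² = 0.5×0.3136×18.6×2.0² = 11.67 kN/m.
Surcharge rectangle: K_a q H = 0.3136×18×2.0 = 11.29 kN/m.
Total = 11.67 + 11.29 = 22.96 kN/m.

23.0 kN/m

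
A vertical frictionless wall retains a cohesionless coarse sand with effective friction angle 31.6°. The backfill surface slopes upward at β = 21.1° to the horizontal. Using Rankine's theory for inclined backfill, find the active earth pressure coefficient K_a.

K_a = cos β · (cos β − √(cos²β − cos²φ)) / (cos β + √(cos²β − cos²φ)).
cos β = 0.9330, cos φ = 0.8517, √(cos²β − cos²φ) = 0.3807.
K_a = 0.9330 × (0.9330 − 0.3807)/(0.9330 + 0.3807) = 0.3922.

0.392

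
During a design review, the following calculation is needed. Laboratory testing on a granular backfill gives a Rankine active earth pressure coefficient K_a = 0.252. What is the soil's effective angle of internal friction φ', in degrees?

K_a = tan²(45° − φ/2) ⇒ 45° − φ/2 = arctan(√0.252) = 26.66°.
φ = 2(45° − 26.66°) = 36.69°.

36.7°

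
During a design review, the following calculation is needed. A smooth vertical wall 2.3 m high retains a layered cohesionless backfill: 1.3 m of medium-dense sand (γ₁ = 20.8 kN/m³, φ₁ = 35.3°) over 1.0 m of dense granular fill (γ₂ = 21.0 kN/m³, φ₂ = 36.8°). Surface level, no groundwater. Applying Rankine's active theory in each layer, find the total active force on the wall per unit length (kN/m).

K_a1 = tan²(45°−35.3°/2) = 0.2675; K_a2 = tan²(45°−36.8°/2) = 0.2508.
Layer 1: σ at base = K_a1 γ₁ h₁ = 7.234 kPa; P₁ = ½×7.234×1.3 = 4.702.
Layer 2: σ_v at top = γ₁h₁ = 27.04; σ_h top = K_a2×27.04 = 6.781; σ_h base = K_a2×(27.04+21.0×1.0) = 12.05.
P₂ = ½(6.781+12.05)×1.0 = 9.414. Total P_a = 4.702+9.414 = 14.12 kN/m.

14.1 kN/m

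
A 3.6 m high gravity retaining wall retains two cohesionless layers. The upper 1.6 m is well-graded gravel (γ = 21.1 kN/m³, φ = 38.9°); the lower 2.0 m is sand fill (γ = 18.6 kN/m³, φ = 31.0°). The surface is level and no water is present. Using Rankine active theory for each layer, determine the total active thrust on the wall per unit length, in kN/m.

K_a1 = tan²(45°−38.9°/2) = 0.2285; K_a2 = tan²(45°−31.0°/2) = 0.3201.
Layer 1: σ at base = K_a1 γ₁ h₁ = 7.715 kPa; P₁ = ½×7.715×1.6 = 6.172.
Layer 2: σ_v at top = γ₁h₁ = 33.76; σ_h top = K_a2×33.76 = 10.81; σ_h base = K_a2×(33.76+18.6×2.0) = 22.71.
P₂ = ½(10.81+22.71)×2.0 = 33.52. Total P_a = 6.172+33.52 = 39.69 kN/m.

39.7 kN/m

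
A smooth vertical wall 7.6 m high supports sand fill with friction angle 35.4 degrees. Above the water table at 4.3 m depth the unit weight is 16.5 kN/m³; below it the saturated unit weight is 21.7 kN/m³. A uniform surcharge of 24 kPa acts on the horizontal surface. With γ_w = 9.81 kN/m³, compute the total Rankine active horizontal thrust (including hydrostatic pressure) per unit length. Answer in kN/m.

222 kN/m

K_a = tan²(45° − φ/2) = 0.2664.
γ' = 21.7 − 9.81 = 11.89 kN/m³. h₂ = H − d_w = 3.3 m.
σ'_h: at surface K_a·q = 6.394; at WT K_a(q+γd_w) = 25.29; at base K_a(q+γd_w+γ'h₂) = 35.75 kPa.
P₁ = ½(6.394+25.29)×4.3 = 68.13; P₂ = ½(25.29+35.75)×3.3 = 100.7; P_w = ½γ_w h₂² = 53.42.
Total = 68.13+100.7+53.42 = 222.3 kN/m.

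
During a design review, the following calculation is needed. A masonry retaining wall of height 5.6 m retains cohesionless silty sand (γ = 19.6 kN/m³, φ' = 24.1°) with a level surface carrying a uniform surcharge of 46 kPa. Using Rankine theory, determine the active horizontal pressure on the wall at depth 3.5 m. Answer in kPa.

48.1 kPa

K_a = (1 − sin φ)/(1 + sin φ) = 0.4201.
σ_v = γz + q = 19.6 × 3.5 + 46 = 114.6 kPa.
σ_h = K_a σ_v = 0.4201 × 114.6 = 48.15 kPa.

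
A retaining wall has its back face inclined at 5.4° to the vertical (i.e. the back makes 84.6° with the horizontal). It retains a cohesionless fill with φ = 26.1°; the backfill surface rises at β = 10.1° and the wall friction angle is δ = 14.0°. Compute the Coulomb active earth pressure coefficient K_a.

K_a = sin²(α+φ) / [sin²α · sin(α−δ) · (1 + √{sin(φ+δ)sin(φ−β) / (sin(α−δ)sin(α+β))})²].
With α = 84.6°, φ = 26.1°, δ = 14.0°, β = 10.1°: K_a = 0.4548.

0.455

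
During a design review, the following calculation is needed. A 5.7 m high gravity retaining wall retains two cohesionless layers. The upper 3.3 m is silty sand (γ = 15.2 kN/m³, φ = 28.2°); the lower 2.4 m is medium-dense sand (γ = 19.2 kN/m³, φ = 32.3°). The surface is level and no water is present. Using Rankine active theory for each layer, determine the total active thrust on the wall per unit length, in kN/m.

83.0 kN/m

K_a1 = tan²(45°−28.2°/2) = 0.3582; K_a2 = tan²(45°−32.3°/2) = 0.3035.
Layer 1: σ at base = K_a1 γ₁ h₁ = 17.97 kPa; P₁ = ½×17.97×3.3 = 29.65.
Layer 2: σ_v at top = γ₁h₁ = 50.16; σ_h top = K_a2×50.16 = 15.22; σ_h base = K_a2×(50.16+19.2×2.4) = 29.21.
P₂ = ½(15.22+29.21)×2.4 = 53.32. Total P_a = 29.65+53.32 = 82.96 kN/m.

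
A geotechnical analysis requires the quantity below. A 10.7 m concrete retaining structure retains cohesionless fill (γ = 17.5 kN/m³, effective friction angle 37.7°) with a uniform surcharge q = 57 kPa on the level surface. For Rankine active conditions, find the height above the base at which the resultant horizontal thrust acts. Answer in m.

K_a = 0.2411.
Triangular part P₁ = ½K_aγH² = 241.5 at H/3 = 3.567 m; rectangular part P₂ = K_a q H = 147.0 at H/2 = 5.350 m.
ȳ = (P₁·3.567 + P₂·5.350)/(P₁+P₂) = 4.242 m.

4.24 m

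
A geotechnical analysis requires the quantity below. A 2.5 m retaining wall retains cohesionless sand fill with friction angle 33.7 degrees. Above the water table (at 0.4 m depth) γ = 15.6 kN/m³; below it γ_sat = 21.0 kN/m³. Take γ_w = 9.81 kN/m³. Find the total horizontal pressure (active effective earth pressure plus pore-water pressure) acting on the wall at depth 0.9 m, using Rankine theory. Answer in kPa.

K_a = (1 − sin φ)/(1 + sin φ) = 0.2863.
γ' = 21.0 − 9.81 = 11.19 kN/m³.
Effective vertical stress at 0.9 m: σ'_v = 15.6×0.4 + 11.19×0.500 = 11.84 kPa.
σ'_h = K_a σ'_v = 0.2863 × 11.84 = 3.388 kPa; u = γ_w × 0.500 = 4.905 kPa.
Total σ_h = 3.388 + 4.905 = 8.293 kPa.

8.29 kPa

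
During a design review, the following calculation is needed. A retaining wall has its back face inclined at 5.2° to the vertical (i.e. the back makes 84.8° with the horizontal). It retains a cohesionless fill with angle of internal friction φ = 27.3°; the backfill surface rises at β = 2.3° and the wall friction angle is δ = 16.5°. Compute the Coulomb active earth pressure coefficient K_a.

0.382

K_a = sin²(α+φ) / [sin²α · sin(α−δ) · (1 + √{sin(φ+δ)sin(φ−β) / (sin(α−δ)sin(α+β))})²].
With α = 84.8°, φ = 27.3°, δ = 16.5°, β = 2.3°: K_a = 0.3821.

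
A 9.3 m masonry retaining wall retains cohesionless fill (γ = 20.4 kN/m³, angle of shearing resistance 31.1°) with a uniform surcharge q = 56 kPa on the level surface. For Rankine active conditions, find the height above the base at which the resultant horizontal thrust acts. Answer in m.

K_a = 0.3188.
Triangular part P₁ = ½K_aγH² = 281.2 at H/3 = 3.100 m; rectangular part P₂ = K_a q H = 166.0 at H/2 = 4.650 m.
ȳ = (P₁·3.100 + P₂·4.650)/(P₁+P₂) = 3.675 m.

3.68 m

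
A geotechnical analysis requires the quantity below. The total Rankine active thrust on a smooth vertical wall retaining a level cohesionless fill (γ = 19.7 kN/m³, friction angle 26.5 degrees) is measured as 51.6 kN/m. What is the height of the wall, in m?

K_a = 0.3829. P_a = ½ K_a γ H² ⇒ H = √(2P_a/(K_a γ)).
H = √(2×51.6/(0.3829×19.7)) = 3.699 m.

3.70 m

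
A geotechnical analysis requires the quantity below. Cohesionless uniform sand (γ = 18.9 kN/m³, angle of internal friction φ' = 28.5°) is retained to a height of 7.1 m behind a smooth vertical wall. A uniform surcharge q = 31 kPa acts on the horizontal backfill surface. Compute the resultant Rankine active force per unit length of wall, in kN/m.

K_a = tan²(45° − φ/2) = 0.3540.
Soil triangle: ½ K_a γ H² = 0.5×0.3540×18.9×7.1² = 168.6 kN/m.
Surcharge rectangle: K_a q H = 0.3540×31×7.1 = 77.90 kN/m.
Total = 168.6 + 77.90 = 246.5 kN/m.

247 kN/m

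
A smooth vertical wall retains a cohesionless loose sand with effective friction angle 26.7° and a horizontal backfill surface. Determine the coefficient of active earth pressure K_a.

0.380

K_a = (1 − sin φ)/(1 + sin φ) = (1 − sin 26.7°)/(1 + sin 26.7°) = 0.3800.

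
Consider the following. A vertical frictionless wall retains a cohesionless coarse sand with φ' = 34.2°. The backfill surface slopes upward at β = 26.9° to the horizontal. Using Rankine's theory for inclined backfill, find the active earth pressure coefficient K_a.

K_a = cos β · (cos β − √(cos²β − cos²φ)) / (cos β + √(cos²β − cos²φ)).
cos β = 0.8918, cos φ = 0.8271, √(cos²β − cos²φ) = 0.3335.
K_a = 0.8918 × (0.8918 − 0.3335)/(0.8918 + 0.3335) = 0.4063.

0.406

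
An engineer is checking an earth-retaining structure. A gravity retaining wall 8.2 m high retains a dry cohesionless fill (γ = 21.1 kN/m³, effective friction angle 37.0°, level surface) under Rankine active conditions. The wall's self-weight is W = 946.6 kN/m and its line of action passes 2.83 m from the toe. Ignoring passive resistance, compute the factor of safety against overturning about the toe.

K_a = tan²(45° − 37.0°/2) = 0.2486.
P_a = ½K_aγH² = 0.5×0.2486×21.1×8.2² = 176.3 kN/m, acting at H/3 = 2.733 m above the base.
Overturning moment M_o = P_a × H/3 = 176.3 × 2.733 = 482.0.
Resisting moment M_r = W × 2.83 = 946.6 × 2.83 = 2679.
FS_overturning = M_r/M_o = 2679/482.0 = 5.558.

5.56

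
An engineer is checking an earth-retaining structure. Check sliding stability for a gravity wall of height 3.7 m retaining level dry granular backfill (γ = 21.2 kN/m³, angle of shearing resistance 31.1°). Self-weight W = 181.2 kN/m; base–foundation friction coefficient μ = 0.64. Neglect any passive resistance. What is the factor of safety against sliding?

2.51

K_a = tan²(45° − 31.1°/2) = 0.3188.
P_a = ½K_aγH² = 0.5×0.3188×21.2×3.7² = 46.26 kN/m, acting at H/3 = 1.233 m above the base.
FS_sliding = μW / P_a = 0.64×181.2 / 46.26 = 2.507.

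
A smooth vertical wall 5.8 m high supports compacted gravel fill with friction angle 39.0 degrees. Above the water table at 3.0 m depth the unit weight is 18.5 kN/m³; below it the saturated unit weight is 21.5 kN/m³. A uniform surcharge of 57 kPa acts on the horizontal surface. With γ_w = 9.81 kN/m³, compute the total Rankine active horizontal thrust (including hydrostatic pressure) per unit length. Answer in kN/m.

K_a = tan²(45° − φ/2) = 0.2275.
γ' = 21.5 − 9.81 = 11.69 kN/m³. h₂ = H − d_w = 2.8 m.
σ'_h: at surface K_a·q = 12.97; at WT K_a(q+γd_w) = 25.59; at base K_a(q+γd_w+γ'h₂) = 33.04 kPa.
P₁ = ½(12.97+25.59)×3.0 = 57.84; P₂ = ½(25.59+33.04)×2.8 = 82.09; P_w = ½γ_w h₂² = 38.46.
Total = 57.84+82.09+38.46 = 178.4 kN/m.

178 kN/m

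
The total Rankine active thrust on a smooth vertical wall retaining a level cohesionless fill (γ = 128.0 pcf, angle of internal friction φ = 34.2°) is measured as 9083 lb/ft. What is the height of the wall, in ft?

K_a = 0.2803. P_a = ½ K_a γ H² ⇒ H = √(2P_a/(K_a γ)).
H = √(2×9083/(0.2803×128.0)) = 22.50 ft.

22.5 ft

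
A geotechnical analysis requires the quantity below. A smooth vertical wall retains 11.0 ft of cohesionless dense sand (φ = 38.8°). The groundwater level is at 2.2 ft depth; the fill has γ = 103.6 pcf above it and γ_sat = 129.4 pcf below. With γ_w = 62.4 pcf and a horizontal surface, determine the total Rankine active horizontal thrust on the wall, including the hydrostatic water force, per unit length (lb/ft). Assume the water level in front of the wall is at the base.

3530 lb/ft

K_a = tan²(45° − φ/2) = 0.2296.
γ' = 129.4 − 62.4 = 67.00 pcf. Depth below WT = 8.8 ft.
σ'_h at WT = K_a γ d_w = 52.32 psf; at base = 52.32 + K_a γ' × 8.8 = 187.7 psf.
P₁ (0–2.2 ft) = ½×52.32×2.2 = 57.55. P₂ (2.2–11.0 ft) = ½(52.32+187.7)×8.8 = 1056.
P_w = ½ γ_w h₂² = 0.5×62.4×8.8² = 2416. Total = 57.55+1056+2416 = 3530 lb/ft.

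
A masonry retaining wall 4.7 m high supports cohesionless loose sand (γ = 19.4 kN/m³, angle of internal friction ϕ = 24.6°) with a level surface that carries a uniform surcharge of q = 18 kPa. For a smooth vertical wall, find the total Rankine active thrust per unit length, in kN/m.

123 kN/m

K_a = tan²(45° − φ/2) = 0.4121.
Soil triangle: ½ K_a γ H² = 0.5×0.4121×19.4×4.7² = 88.31 kN/m.
Surcharge rectangle: K_a q H = 0.4121×18×4.7 = 34.87 kN/m.
Total = 88.31 + 34.87 = 123.2 kN/m.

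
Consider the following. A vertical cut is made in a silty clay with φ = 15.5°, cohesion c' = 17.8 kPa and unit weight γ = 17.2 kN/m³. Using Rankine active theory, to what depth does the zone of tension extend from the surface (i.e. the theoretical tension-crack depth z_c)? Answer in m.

K_a = tan²(45° − 15.5°/2) = 0.5782; √K_a = 0.7604.
The active pressure is zero where K_a γ z = 2c√K_a, so z_c = 2c/(γ√K_a) = 2×17.8/(17.2×0.7604) = 2.722 m.

2.72 m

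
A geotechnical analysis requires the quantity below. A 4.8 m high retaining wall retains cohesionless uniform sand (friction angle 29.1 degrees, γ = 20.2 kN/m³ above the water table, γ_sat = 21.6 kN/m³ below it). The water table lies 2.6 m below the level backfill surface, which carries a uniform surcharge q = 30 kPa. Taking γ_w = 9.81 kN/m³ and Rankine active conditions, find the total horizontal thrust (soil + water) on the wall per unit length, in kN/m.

K_a = tan²(45° − φ/2) = 0.3456.
γ' = 21.6 − 9.81 = 11.79 kN/m³. h₂ = H − d_w = 2.2 m.
σ'_h: at surface K_a·q = 10.37; at WT K_a(q+γd_w) = 28.52; at base K_a(q+γd_w+γ'h₂) = 37.48 kPa.
P₁ = ½(10.37+28.52)×2.6 = 50.55; P₂ = ½(28.52+37.48)×2.2 = 72.60; P_w = ½γ_w h₂² = 23.74.
Total = 50.55+72.60+23.74 = 146.9 kN/m.

147 kN/m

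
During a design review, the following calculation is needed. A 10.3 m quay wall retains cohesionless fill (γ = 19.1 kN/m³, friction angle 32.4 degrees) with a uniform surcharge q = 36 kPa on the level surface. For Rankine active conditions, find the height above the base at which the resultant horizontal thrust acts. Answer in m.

K_a = 0.3022.
Triangular part P₁ = ½K_aγH² = 306.2 at H/3 = 3.433 m; rectangular part P₂ = K_a q H = 112.1 at H/2 = 5.150 m.
ȳ = (P₁·3.433 + P₂·5.150)/(P₁+P₂) = 3.893 m.

3.89 m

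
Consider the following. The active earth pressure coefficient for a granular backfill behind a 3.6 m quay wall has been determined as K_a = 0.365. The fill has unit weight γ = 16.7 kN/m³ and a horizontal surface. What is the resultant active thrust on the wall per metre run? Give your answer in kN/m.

P = ½ K_a γ H² = 0.5 × 0.365 × 16.7 × 3.6² = 39.50 kN/m.

39.5 kN/m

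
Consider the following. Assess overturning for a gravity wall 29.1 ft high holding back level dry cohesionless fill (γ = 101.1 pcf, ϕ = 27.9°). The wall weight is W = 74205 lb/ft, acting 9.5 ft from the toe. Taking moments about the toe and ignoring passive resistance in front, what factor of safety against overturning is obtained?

4.68

K_a = tan²(45° − 27.9°/2) = 0.3625.
P_a = ½K_aγH² = 0.5×0.3625×101.1×29.1² = 15520 lb/ft, acting at H/3 = 9.700 ft above the base.
Overturning moment M_o = P_a × H/3 = 15520 × 9.700 = 150500.
Resisting moment M_r = W × 9.5 = 74205 × 9.5 = 704900.
FS_overturning = M_r/M_o = 704900/150500 = 4.684.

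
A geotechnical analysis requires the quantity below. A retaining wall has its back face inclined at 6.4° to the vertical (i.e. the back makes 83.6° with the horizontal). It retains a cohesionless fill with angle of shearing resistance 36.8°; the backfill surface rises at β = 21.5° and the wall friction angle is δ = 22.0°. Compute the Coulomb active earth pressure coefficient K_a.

K_a = sin²(α+φ) / [sin²α · sin(α−δ) · (1 + √{sin(φ+δ)sin(φ−β) / (sin(α−δ)sin(α+β))})²].
With α = 83.6°, φ = 36.8°, δ = 22.0°, β = 21.5°: K_a = 0.3728.

0.373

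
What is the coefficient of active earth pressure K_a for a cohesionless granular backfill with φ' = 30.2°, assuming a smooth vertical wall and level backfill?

0.331

K_a = tan²(45° − φ/2) = tan²(29.90°) = 0.3307.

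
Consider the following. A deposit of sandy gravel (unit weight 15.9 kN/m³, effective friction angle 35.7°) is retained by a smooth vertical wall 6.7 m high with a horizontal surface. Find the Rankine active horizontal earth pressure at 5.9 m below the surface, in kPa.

24.7 kPa

K_a = (1 − sin φ)/(1 + sin φ) = 0.2630.
σ_h = K_a γ z = 0.2630 × 15.9 × 5.9 = 24.67 kPa.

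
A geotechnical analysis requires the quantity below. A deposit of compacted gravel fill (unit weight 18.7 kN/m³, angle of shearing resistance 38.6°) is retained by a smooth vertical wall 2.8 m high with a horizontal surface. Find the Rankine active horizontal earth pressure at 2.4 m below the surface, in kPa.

K_a = (1 − sin φ)/(1 + sin φ) = 0.2316.
σ_h = K_a γ z = 0.2316 × 18.7 × 2.4 = 10.40 kPa.

10.4 kPa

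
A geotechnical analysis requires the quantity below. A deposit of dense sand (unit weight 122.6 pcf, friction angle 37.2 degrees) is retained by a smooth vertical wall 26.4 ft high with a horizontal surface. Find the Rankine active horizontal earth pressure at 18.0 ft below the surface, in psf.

544 psf

K_a = (1 − sin φ)/(1 + sin φ) = 0.2464.
σ_h = K_a γ z = 0.2464 × 122.6 × 18.0 = 543.8 psf.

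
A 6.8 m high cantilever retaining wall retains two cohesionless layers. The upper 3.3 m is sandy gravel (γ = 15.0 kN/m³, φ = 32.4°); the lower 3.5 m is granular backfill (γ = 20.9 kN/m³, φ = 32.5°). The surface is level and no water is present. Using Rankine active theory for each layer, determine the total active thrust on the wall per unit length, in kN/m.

K_a1 = tan²(45°−32.4°/2) = 0.3022; K_a2 = tan²(45°−32.5°/2) = 0.3010.
Layer 1: σ at base = K_a1 γ₁ h₁ = 14.96 kPa; P₁ = ½×14.96×3.3 = 24.68.
Layer 2: σ_v at top = γ₁h₁ = 49.50; σ_h top = K_a2×49.50 = 14.90; σ_h base = K_a2×(49.50+20.9×3.5) = 36.92.
P₂ = ½(14.90+36.92)×3.5 = 90.67. Total P_a = 24.68+90.67 = 115.4 kN/m.

115 kN/m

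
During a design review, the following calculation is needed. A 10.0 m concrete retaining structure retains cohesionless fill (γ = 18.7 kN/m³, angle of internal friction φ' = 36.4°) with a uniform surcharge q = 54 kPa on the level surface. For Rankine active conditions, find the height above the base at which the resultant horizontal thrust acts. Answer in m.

3.94 m

K_a = 0.2552.
Triangular part P₁ = ½K_aγH² = 238.6 at H/3 = 3.333 m; rectangular part P₂ = K_a q H = 137.8 at H/2 = 5.000 m.
ȳ = (P₁·3.333 + P₂·5.000)/(P₁+P₂) = 3.944 m.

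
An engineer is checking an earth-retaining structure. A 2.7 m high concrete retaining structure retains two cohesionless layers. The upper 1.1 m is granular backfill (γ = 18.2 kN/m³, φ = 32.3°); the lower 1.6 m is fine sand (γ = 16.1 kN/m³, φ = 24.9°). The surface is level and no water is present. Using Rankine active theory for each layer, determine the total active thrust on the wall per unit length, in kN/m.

K_a1 = tan²(45°−32.3°/2) = 0.3035; K_a2 = tan²(45°−24.9°/2) = 0.4074.
Layer 1: σ at base = K_a1 γ₁ h₁ = 6.076 kPa; P₁ = ½×6.076×1.1 = 3.342.
Layer 2: σ_v at top = γ₁h₁ = 20.02; σ_h top = K_a2×20.02 = 8.157; σ_h base = K_a2×(20.02+16.1×1.6) = 18.65.
P₂ = ½(8.157+18.65)×1.6 = 21.45. Total P_a = 3.342+21.45 = 24.79 kN/m.

24.8 kN/m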